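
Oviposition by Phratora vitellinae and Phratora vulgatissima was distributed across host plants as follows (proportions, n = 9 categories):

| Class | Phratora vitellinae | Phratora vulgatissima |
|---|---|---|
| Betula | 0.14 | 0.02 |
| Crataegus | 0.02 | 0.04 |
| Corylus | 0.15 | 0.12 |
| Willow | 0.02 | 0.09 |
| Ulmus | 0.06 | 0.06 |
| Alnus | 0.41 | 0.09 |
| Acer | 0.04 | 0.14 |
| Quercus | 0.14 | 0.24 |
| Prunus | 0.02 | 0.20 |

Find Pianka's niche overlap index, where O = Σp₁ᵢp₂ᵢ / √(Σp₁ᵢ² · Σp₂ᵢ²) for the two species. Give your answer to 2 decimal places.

0.56

Σ p₁ᵢp₂ᵢ = 0.0028 + 0.0008 + 0.0180 + 0.0018 + 0.0036 + 0.0369 + 0.0056 + 0.0336 + 0.0040 = 0.1071
Σp_1ᵢ² = 0.14² + 0.02² + 0.15² + 0.02² + 0.06² + 0.41² + 0.04² + 0.14² + 0.02² = 0.0196 + 0.0004 + 0.0225 + 0.0004 + 0.0036 + 0.1681 + 0.0016 + 0.0196 + 0.0004 = 0.2362
Σp_2ᵢ² = 0.02² + 0.04² + 0.12² + 0.09² + 0.06² + 0.09² + 0.14² + 0.24² + 0.20² = 0.0004 + 0.0016 + 0.0144 + 0.0081 + 0.0036 + 0.0081 + 0.0196 + 0.0576 + 0.0400 = 0.1534
O = 0.1071 / √(0.2362 × 0.1534) = 0.1071 / 0.19035 = 0.5626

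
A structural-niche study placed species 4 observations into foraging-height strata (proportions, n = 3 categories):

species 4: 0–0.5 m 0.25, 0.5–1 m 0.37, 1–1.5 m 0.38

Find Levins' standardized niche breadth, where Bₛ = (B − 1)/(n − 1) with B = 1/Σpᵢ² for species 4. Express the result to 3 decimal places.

Σpᵢ² = 0.25² + 0.37² + 0.38² = 0.0625 + 0.1369 + 0.1444 = 0.3438
B = 1 / 0.3438 = 2.90867
Bₛ = (B − 1)/(n − 1) = (2.90867 − 1)/(3 − 1) = 1.90867/2 = 0.95434

0.954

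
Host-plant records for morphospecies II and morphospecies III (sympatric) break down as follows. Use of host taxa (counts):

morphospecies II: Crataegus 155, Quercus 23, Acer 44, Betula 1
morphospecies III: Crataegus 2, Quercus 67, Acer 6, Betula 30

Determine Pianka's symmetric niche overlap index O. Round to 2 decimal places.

Proportions for morphospecies II (n=223): 155/223=0.6951, 23/223=0.1031, 44/223=0.1973, 1/223=0.0045
Proportions for morphospecies III (n=105): 2/105=0.0190, 67/105=0.6381, 6/105=0.0571, 30/105=0.2857
Σ p₁ᵢp₂ᵢ = 0.013207 + 0.065788 + 0.011266 + 0.001286 = 0.091547
Σp_1ᵢ² = 0.6951² + 0.1031² + 0.1973² + 0.0045² = 0.483164 + 0.010630 + 0.038927 + 0.000020 = 0.532741
Σp_2ᵢ² = 0.0190² + 0.6381² + 0.0571² + 0.2857² = 0.000361 + 0.407172 + 0.003260 + 0.081624 = 0.492417
O = 0.091547 / √(0.532741 × 0.492417) = 0.091547 / 0.5121823 = 0.1787

0.18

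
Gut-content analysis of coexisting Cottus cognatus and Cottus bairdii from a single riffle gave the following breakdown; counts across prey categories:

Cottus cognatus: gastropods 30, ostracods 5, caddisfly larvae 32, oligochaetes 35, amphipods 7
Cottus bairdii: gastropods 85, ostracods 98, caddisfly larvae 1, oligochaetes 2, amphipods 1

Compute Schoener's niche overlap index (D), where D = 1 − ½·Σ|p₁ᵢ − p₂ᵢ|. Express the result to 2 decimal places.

0.34

Proportions for Cottus cognatus (n=109): 30/109=0.2752, 5/109=0.0459, 32/109=0.2936, 35/109=0.3211, 7/109=0.0642
Proportions for Cottus bairdii (n=187): 85/187=0.4545, 98/187=0.5241, 1/187=0.0053, 2/187=0.0107, 1/187=0.0053
Σ|p₁ᵢ − p₂ᵢ| = 0.1793 + 0.4782 + 0.2883 + 0.3104 + 0.0589 = 1.3151
D = 1 − ½ × 1.3151 = 1 − 0.65755 = 0.34245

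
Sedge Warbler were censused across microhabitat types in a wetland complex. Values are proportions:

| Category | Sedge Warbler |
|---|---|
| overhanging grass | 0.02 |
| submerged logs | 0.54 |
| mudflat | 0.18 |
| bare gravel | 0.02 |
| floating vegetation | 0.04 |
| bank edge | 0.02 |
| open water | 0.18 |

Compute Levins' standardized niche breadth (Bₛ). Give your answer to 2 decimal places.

0.30

Σpᵢ² = 0.02² + 0.54² + 0.18² + 0.02² + 0.04² + 0.02² + 0.18² = 0.0004 + 0.2916 + 0.0324 + 0.0004 + 0.0016 + 0.0004 + 0.0324 = 0.3592
B = 1 / 0.3592 = 2.7840
Bₛ = (B − 1)/(n − 1) = (2.7840 − 1)/(7 − 1) = 1.7840/6 = 0.2973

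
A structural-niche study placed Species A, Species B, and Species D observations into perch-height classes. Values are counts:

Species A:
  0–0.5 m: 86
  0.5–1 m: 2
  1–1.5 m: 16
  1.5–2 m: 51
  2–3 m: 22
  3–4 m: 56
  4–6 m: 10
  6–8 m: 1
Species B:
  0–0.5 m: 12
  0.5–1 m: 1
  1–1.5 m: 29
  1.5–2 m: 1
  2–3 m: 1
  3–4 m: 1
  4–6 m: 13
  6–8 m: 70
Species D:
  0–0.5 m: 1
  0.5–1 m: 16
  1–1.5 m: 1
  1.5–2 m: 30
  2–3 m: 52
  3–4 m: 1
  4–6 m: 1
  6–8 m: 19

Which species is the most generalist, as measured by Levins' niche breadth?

Species A

Proportions for Species A (n=244): 86/244=0.3525, 2/244=0.0082, 16/244=0.0656, 51/244=0.2090, 22/244=0.0902, 56/244=0.2295, 10/244=0.0410, 1/244=0.0041
Proportions for Species B (n=128): 12/128=0.0938, 1/128=0.0078, 29/128=0.2266, 1/128=0.0078, 1/128=0.0078, 1/128=0.0078, 13/128=0.1016, 70/128=0.5469
Proportions for Species D (n=121): 1/121=0.0083, 16/121=0.1322, 1/121=0.0083, 30/121=0.2479, 52/121=0.4298, 1/121=0.0083, 1/121=0.0083, 19/121=0.1570
Σp_Aᵢ² = 0.3525² + 0.0082² + 0.0656² + 0.2090² + 0.0902² + 0.2295² + 0.0410² + 0.0041² = 0.124256 + 0.000067 + 0.004303 + 0.043681 + 0.008136 + 0.052670 + 0.001681 + 0.000017 = 0.234811
B_A = 1 / 0.234811 = 4.2587
Σp_Bᵢ² = 0.0938² + 0.0078² + 0.2266² + 0.0078² + 0.0078² + 0.0078² + 0.1016² + 0.5469² = 0.008798 + 0.000061 + 0.051348 + 0.000061 + 0.000061 + 0.000061 + 0.010323 + 0.299100 = 0.369813
B_B = 1 / 0.369813 = 2.7041
Σp_Dᵢ² = 0.0083² + 0.1322² + 0.0083² + 0.2479² + 0.4298² + 0.0083² + 0.0083² + 0.1570² = 0.000069 + 0.017477 + 0.000069 + 0.061454 + 0.184728 + 0.000069 + 0.000069 + 0.024649 = 0.288584
B_D = 1 / 0.288584 = 3.4652
Highest B → broadest niche (most generalist): Species A (B = 4.26).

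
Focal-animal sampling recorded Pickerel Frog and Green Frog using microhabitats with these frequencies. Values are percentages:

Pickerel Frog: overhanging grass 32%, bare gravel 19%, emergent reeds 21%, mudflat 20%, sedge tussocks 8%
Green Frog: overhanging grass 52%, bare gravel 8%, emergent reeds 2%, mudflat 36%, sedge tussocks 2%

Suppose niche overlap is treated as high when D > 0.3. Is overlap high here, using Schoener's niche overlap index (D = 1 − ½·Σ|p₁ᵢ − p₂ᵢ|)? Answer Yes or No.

Yes

Convert percentages to proportions (divide by 100).
Σ|p₁ᵢ − p₂ᵢ| = 0.20 + 0.11 + 0.19 + 0.16 + 0.06 = 0.72
D = 1 − ½ × 0.72 = 1 − 0.360 = 0.6400
D = 0.6400 > 0.3 → Yes.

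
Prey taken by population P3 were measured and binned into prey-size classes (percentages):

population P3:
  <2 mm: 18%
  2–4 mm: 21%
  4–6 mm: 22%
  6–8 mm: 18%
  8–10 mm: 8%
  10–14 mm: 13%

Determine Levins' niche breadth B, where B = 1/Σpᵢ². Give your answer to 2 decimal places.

Convert percentages to proportions (divide by 100).
Σpᵢ² = 0.18² + 0.21² + 0.22² + 0.18² + 0.08² + 0.13² = 0.0324 + 0.0441 + 0.0484 + 0.0324 + 0.0064 + 0.0169 = 0.1806
B = 1 / 0.1806 = 5.5371

5.54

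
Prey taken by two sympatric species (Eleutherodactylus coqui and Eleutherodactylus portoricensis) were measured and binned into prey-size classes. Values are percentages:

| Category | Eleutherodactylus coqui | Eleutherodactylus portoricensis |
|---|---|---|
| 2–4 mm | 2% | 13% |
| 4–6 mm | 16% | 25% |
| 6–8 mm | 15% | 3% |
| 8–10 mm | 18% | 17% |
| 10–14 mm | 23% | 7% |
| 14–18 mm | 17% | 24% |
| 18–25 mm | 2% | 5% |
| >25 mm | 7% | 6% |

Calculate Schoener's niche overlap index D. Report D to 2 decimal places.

0.70

Convert percentages to proportions (divide by 100).
Σ|p₁ᵢ − p₂ᵢ| = 0.11 + 0.09 + 0.12 + 0.01 + 0.16 + 0.07 + 0.03 + 0.01 = 0.60
D = 1 − ½ × 0.60 = 1 − 0.300 = 0.7000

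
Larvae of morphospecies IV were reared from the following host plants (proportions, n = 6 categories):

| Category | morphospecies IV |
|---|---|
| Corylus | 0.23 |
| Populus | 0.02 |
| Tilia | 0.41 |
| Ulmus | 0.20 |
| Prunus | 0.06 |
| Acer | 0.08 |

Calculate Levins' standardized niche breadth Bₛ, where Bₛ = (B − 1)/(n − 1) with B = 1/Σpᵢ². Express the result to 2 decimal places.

0.54

Σpᵢ² = 0.23² + 0.02² + 0.41² + 0.20² + 0.06² + 0.08² = 0.0529 + 0.0004 + 0.1681 + 0.0400 + 0.0036 + 0.0064 = 0.2714
B = 1 / 0.2714 = 3.6846
Bₛ = (B − 1)/(n − 1) = (3.6846 − 1)/(6 − 1) = 2.6846/5 = 0.5369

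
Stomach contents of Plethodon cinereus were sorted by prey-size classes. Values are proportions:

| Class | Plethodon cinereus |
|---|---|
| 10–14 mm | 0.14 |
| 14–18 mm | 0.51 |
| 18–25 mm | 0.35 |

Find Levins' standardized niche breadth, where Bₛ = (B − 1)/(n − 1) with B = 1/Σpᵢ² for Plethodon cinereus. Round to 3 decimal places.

0.743

Σpᵢ² = 0.14² + 0.51² + 0.35² = 0.0196 + 0.2601 + 0.1225 = 0.4022
B = 1 / 0.4022 = 2.48633
Bₛ = (B − 1)/(n − 1) = (2.48633 − 1)/(3 − 1) = 1.48633/2 = 0.74317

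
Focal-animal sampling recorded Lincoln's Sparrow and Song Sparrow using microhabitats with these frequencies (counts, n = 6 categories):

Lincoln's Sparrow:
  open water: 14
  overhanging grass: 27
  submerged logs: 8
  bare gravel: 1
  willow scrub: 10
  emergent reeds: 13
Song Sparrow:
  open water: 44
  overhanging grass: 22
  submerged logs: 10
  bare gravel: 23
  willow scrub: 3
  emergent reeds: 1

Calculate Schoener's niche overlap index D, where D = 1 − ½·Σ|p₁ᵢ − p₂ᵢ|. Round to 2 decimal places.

0.55

Proportions for Lincoln's Sparrow (n=73): 14/73=0.1918, 27/73=0.3699, 8/73=0.1096, 1/73=0.0137, 10/73=0.1370, 13/73=0.1781
Proportions for Song Sparrow (n=103): 44/103=0.4272, 22/103=0.2136, 10/103=0.0971, 23/103=0.2233, 3/103=0.0291, 1/103=0.0097
Σ|p₁ᵢ − p₂ᵢ| = 0.2354 + 0.1563 + 0.0125 + 0.2096 + 0.1079 + 0.1684 = 0.8901
D = 1 − ½ × 0.8901 = 1 − 0.44505 = 0.55495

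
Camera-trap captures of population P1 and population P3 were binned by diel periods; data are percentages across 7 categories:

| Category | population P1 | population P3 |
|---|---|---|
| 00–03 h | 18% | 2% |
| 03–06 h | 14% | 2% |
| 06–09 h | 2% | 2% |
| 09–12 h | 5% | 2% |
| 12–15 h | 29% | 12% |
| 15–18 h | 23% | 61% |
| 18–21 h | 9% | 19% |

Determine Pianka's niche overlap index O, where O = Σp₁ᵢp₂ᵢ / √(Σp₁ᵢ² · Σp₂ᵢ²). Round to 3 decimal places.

0.687

Convert percentages to proportions (divide by 100).
Σ p₁ᵢp₂ᵢ = 0.0036 + 0.0028 + 0.0004 + 0.0010 + 0.0348 + 0.1403 + 0.0171 = 0.2000
Σp_1ᵢ² = 0.18² + 0.14² + 0.02² + 0.05² + 0.29² + 0.23² + 0.09² = 0.0324 + 0.0196 + 0.0004 + 0.0025 + 0.0841 + 0.0529 + 0.0081 = 0.2000
Σp_2ᵢ² = 0.02² + 0.02² + 0.02² + 0.02² + 0.12² + 0.61² + 0.19² = 0.0004 + 0.0004 + 0.0004 + 0.0004 + 0.0144 + 0.3721 + 0.0361 = 0.4242
O = 0.2000 / √(0.2000 × 0.4242) = 0.2000 / 0.291273 = 0.68664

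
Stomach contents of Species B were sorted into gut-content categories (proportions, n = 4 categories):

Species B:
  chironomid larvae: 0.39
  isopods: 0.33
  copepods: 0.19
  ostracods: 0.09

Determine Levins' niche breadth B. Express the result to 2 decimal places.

3.28

Σpᵢ² = 0.39² + 0.33² + 0.19² + 0.09² = 0.1521 + 0.1089 + 0.0361 + 0.0081 = 0.3052
B = 1 / 0.3052 = 3.2765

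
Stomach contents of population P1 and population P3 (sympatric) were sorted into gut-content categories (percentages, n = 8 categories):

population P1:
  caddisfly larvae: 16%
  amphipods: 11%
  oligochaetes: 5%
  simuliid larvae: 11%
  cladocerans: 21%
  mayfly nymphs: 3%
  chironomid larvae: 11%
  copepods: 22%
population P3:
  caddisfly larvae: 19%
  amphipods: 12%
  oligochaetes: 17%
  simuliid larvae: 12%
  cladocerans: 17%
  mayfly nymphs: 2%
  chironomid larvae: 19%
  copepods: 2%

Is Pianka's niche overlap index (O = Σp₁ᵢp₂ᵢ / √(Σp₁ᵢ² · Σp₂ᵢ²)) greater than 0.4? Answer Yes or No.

Convert percentages to proportions (divide by 100).
Σ p₁ᵢp₂ᵢ = 0.0304 + 0.0132 + 0.0085 + 0.0132 + 0.0357 + 0.0006 + 0.0209 + 0.0044 = 0.1269
Σp_1ᵢ² = 0.16² + 0.11² + 0.05² + 0.11² + 0.21² + 0.03² + 0.11² + 0.22² = 0.0256 + 0.0121 + 0.0025 + 0.0121 + 0.0441 + 0.0009 + 0.0121 + 0.0484 = 0.1578
Σp_2ᵢ² = 0.19² + 0.12² + 0.17² + 0.12² + 0.17² + 0.02² + 0.19² + 0.02² = 0.0361 + 0.0144 + 0.0289 + 0.0144 + 0.0289 + 0.0004 + 0.0361 + 0.0004 = 0.1596
O = 0.1269 / √(0.1578 × 0.1596) = 0.1269 / 0.15870 = 0.7996
O = 0.7996 > 0.4 → Yes.

Yes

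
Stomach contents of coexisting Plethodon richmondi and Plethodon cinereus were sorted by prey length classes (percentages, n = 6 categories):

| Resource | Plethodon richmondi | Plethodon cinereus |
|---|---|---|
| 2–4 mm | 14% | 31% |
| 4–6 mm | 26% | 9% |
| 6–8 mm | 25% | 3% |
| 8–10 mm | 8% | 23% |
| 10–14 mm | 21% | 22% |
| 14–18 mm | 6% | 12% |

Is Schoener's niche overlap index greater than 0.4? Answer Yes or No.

Convert percentages to proportions (divide by 100).
Σ|p₁ᵢ − p₂ᵢ| = 0.17 + 0.17 + 0.22 + 0.15 + 0.01 + 0.06 = 0.78
D = 1 − ½ × 0.78 = 1 − 0.390 = 0.6100
D = 0.6100 > 0.4 → Yes.

Yes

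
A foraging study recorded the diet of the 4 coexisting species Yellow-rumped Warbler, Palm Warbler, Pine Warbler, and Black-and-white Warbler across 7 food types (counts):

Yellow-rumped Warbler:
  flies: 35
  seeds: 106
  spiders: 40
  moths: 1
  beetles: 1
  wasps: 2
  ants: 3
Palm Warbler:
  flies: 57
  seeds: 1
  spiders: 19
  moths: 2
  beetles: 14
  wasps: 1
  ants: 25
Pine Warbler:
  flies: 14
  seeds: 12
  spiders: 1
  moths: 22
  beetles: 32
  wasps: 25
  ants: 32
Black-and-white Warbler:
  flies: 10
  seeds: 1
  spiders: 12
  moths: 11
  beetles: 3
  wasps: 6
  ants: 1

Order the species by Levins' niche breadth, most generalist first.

Proportions for Yellow-rumped Warbler (n=188): 35/188=0.1862, 106/188=0.5638, 40/188=0.2128, 1/188=0.0053, 1/188=0.0053, 2/188=0.0106, 3/188=0.0160
Proportions for Palm Warbler (n=119): 57/119=0.4790, 1/119=0.0084, 19/119=0.1597, 2/119=0.0168, 14/119=0.1176, 1/119=0.0084, 25/119=0.2101
Proportions for Pine Warbler (n=138): 14/138=0.1014, 12/138=0.0870, 1/138=0.0072, 22/138=0.1594, 32/138=0.2319, 25/138=0.1812, 32/138=0.2319
Proportions for Black-and-white Warbler (n=44): 10/44=0.2273, 1/44=0.0227, 12/44=0.2727, 11/44=0.2500, 3/44=0.0682, 6/44=0.1364, 1/44=0.0227
Σp_Yellᵢ² = 0.1862² + 0.5638² + 0.2128² + 0.0053² + 0.0053² + 0.0106² + 0.0160² = 0.034670 + 0.317870 + 0.045284 + 0.000028 + 0.000028 + 0.000112 + 0.000256 = 0.398248
B_Yell = 1 / 0.398248 = 2.5110
Σp_Palmᵢ² = 0.4790² + 0.0084² + 0.1597² + 0.0168² + 0.1176² + 0.0084² + 0.2101² = 0.229441 + 0.000071 + 0.025504 + 0.000282 + 0.013830 + 0.000071 + 0.044142 = 0.313341
B_Palm = 1 / 0.313341 = 3.1914
Σp_Pineᵢ² = 0.1014² + 0.0870² + 0.0072² + 0.1594² + 0.2319² + 0.1812² + 0.2319² = 0.010282 + 0.007569 + 0.000052 + 0.025408 + 0.053778 + 0.032833 + 0.053778 = 0.183700
B_Pine = 1 / 0.183700 = 5.4437
Σp_Blacᵢ² = 0.2273² + 0.0227² + 0.2727² + 0.2500² + 0.0682² + 0.1364² + 0.0227² = 0.051665 + 0.000515 + 0.074365 + 0.062500 + 0.004651 + 0.018605 + 0.000515 = 0.212816
B_Blac = 1 / 0.212816 = 4.6989
Ranking by B (broadest → narrowest): Pine Warbler (5.44) > Black-and-white Warbler (4.70) > Palm Warbler (3.19) > Yellow-rumped Warbler (2.51)

Pine Warbler > Black-and-white Warbler > Palm Warbler > Yellow-rumped Warbler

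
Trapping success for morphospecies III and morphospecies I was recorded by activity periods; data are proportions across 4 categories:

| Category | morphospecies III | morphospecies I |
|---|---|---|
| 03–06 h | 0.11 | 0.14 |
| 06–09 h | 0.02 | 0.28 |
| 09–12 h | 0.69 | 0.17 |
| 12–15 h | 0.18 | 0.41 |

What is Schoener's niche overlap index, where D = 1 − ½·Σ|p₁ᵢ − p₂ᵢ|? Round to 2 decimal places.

Σ|p₁ᵢ − p₂ᵢ| = 0.03 + 0.26 + 0.52 + 0.23 = 1.04
D = 1 − ½ × 1.04 = 1 − 0.520 = 0.4800

0.48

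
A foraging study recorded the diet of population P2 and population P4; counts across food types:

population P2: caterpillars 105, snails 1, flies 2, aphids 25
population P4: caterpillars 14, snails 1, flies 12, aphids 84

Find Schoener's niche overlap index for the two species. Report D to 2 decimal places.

0.34

Proportions for population P2 (n=133): 105/133=0.7895, 1/133=0.0075, 2/133=0.0150, 25/133=0.1880
Proportions for population P4 (n=111): 14/111=0.1261, 1/111=0.0090, 12/111=0.1081, 84/111=0.7568
Σ|p₁ᵢ − p₂ᵢ| = 0.6634 + 0.0015 + 0.0931 + 0.5688 = 1.3268
D = 1 − ½ × 1.3268 = 1 − 0.66340 = 0.33660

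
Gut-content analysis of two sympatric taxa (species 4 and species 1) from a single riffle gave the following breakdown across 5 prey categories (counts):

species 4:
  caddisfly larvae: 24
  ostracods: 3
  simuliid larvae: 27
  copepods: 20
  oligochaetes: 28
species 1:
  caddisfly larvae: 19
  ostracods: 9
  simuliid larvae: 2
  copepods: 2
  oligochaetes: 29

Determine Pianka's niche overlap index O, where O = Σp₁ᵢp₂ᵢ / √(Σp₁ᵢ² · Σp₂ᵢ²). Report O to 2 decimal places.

Proportions for species 4 (n=102): 24/102=0.2353, 3/102=0.0294, 27/102=0.2647, 20/102=0.1961, 28/102=0.2745
Proportions for species 1 (n=61): 19/61=0.3115, 9/61=0.1475, 2/61=0.0328, 2/61=0.0328, 29/61=0.4754
Σ p₁ᵢp₂ᵢ = 0.073296 + 0.004337 + 0.008682 + 0.006432 + 0.130497 = 0.223244
Σp_1ᵢ² = 0.2353² + 0.0294² + 0.2647² + 0.1961² + 0.2745² = 0.055366 + 0.000864 + 0.070066 + 0.038455 + 0.075350 = 0.240101
Σp_2ᵢ² = 0.3115² + 0.1475² + 0.0328² + 0.0328² + 0.4754² = 0.097032 + 0.021756 + 0.001076 + 0.001076 + 0.226005 = 0.346945
O = 0.223244 / √(0.240101 × 0.346945) = 0.223244 / 0.2886206 = 0.7735

0.77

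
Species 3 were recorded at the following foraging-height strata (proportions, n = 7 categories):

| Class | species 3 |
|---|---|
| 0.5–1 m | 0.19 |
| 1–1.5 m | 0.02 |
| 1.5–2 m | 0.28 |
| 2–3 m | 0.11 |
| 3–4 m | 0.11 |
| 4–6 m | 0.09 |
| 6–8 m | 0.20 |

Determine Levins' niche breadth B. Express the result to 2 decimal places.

5.34

Σpᵢ² = 0.19² + 0.02² + 0.28² + 0.11² + 0.11² + 0.09² + 0.20² = 0.0361 + 0.0004 + 0.0784 + 0.0121 + 0.0121 + 0.0081 + 0.0400 = 0.1872
B = 1 / 0.1872 = 5.3419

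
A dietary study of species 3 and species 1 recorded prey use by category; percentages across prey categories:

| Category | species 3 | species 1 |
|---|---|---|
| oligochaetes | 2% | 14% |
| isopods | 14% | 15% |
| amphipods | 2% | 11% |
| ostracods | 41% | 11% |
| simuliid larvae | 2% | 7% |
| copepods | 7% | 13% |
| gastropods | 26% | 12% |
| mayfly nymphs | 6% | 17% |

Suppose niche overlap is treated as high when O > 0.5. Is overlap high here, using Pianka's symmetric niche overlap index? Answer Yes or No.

Yes

Convert percentages to proportions (divide by 100).
Σ p₁ᵢp₂ᵢ = 0.0028 + 0.0210 + 0.0022 + 0.0451 + 0.0014 + 0.0091 + 0.0312 + 0.0102 = 0.1230
Σp_1ᵢ² = 0.02² + 0.14² + 0.02² + 0.41² + 0.02² + 0.07² + 0.26² + 0.06² = 0.0004 + 0.0196 + 0.0004 + 0.1681 + 0.0004 + 0.0049 + 0.0676 + 0.0036 = 0.2650
Σp_2ᵢ² = 0.14² + 0.15² + 0.11² + 0.11² + 0.07² + 0.13² + 0.12² + 0.17² = 0.0196 + 0.0225 + 0.0121 + 0.0121 + 0.0049 + 0.0169 + 0.0144 + 0.0289 = 0.1314
O = 0.1230 / √(0.2650 × 0.1314) = 0.1230 / 0.18660 = 0.6592
O = 0.6592 > 0.5 → Yes.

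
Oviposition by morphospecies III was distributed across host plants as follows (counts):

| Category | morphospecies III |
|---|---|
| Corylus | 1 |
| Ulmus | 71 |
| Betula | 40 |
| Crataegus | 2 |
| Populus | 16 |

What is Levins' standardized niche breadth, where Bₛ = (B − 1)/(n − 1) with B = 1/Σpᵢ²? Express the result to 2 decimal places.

0.36

Proportions for morphospecies III (n=130): 1/130=0.0077, 71/130=0.5462, 40/130=0.3077, 2/130=0.0154, 16/130=0.1231
Σpᵢ² = 0.0077² + 0.5462² + 0.3077² + 0.0154² + 0.1231² = 0.000059 + 0.298334 + 0.094679 + 0.000237 + 0.015154 = 0.408463
B = 1 / 0.408463 = 2.4482
Bₛ = (B − 1)/(n − 1) = (2.4482 − 1)/(5 − 1) = 1.4482/4 = 0.3621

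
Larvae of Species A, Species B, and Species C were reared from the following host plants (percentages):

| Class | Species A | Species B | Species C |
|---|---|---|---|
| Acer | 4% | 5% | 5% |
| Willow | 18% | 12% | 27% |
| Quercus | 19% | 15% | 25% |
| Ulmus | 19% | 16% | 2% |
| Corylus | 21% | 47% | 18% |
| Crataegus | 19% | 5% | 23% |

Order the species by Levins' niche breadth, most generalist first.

Species A > Species C > Species B

Convert percentages to proportions (divide by 100).
Σp_Aᵢ² = 0.04² + 0.18² + 0.19² + 0.19² + 0.21² + 0.19² = 0.0016 + 0.0324 + 0.0361 + 0.0361 + 0.0441 + 0.0361 = 0.1864
B_A = 1 / 0.1864 = 5.3648
Σp_Bᵢ² = 0.05² + 0.12² + 0.15² + 0.16² + 0.47² + 0.05² = 0.0025 + 0.0144 + 0.0225 + 0.0256 + 0.2209 + 0.0025 = 0.2884
B_B = 1 / 0.2884 = 3.4674
Σp_Cᵢ² = 0.05² + 0.27² + 0.25² + 0.02² + 0.18² + 0.23² = 0.0025 + 0.0729 + 0.0625 + 0.0004 + 0.0324 + 0.0529 = 0.2236
B_C = 1 / 0.2236 = 4.4723
Ranking by B (broadest → narrowest): Species A (5.36) > Species C (4.47) > Species B (3.47)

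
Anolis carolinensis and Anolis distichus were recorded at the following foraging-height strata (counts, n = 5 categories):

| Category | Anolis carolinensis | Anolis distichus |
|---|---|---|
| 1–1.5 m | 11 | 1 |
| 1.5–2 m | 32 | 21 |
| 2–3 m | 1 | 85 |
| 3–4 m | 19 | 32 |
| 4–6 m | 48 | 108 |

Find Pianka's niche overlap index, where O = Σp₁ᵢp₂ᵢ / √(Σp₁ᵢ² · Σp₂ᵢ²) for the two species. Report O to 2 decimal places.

Proportions for Anolis carolinensis (n=111): 11/111=0.0991, 32/111=0.2883, 1/111=0.0090, 19/111=0.1712, 48/111=0.4324
Proportions for Anolis distichus (n=247): 1/247=0.0040, 21/247=0.0850, 85/247=0.3441, 32/247=0.1296, 108/247=0.4372
Σ p₁ᵢp₂ᵢ = 0.000396 + 0.024506 + 0.003097 + 0.022188 + 0.189045 = 0.239232
Σp_1ᵢ² = 0.0991² + 0.2883² + 0.0090² + 0.1712² + 0.4324² = 0.009821 + 0.083117 + 0.000081 + 0.029309 + 0.186970 = 0.309298
Σp_2ᵢ² = 0.0040² + 0.0850² + 0.3441² + 0.1296² + 0.4372² = 0.000016 + 0.007225 + 0.118405 + 0.016796 + 0.191144 = 0.333586
O = 0.239232 / √(0.309298 × 0.333586) = 0.239232 / 0.3212125 = 0.7448

0.74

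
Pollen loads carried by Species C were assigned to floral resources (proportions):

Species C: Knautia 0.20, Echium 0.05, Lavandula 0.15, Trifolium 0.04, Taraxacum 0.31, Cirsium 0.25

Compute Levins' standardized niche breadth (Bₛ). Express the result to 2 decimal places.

0.69

Σpᵢ² = 0.20² + 0.05² + 0.15² + 0.04² + 0.31² + 0.25² = 0.0400 + 0.0025 + 0.0225 + 0.0016 + 0.0961 + 0.0625 = 0.2252
B = 1 / 0.2252 = 4.4405
Bₛ = (B − 1)/(n − 1) = (4.4405 − 1)/(6 − 1) = 3.4405/5 = 0.6881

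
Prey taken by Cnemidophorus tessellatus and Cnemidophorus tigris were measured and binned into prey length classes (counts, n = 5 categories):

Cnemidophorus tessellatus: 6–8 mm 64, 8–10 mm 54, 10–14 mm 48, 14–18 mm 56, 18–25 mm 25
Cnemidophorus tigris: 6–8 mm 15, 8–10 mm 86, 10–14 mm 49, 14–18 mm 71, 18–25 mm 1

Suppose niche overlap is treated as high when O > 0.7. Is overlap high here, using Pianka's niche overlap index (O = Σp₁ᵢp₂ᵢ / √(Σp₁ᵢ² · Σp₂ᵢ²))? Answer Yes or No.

Yes

Proportions for Cnemidophorus tessellatus (n=247): 64/247=0.2591, 54/247=0.2186, 48/247=0.1943, 56/247=0.2267, 25/247=0.1012
Proportions for Cnemidophorus tigris (n=222): 15/222=0.0676, 86/222=0.3874, 49/222=0.2207, 71/222=0.3198, 1/222=0.0045
Σ p₁ᵢp₂ᵢ = 0.017515 + 0.084686 + 0.042882 + 0.072499 + 0.000455 = 0.218037
Σp_1ᵢ² = 0.2591² + 0.2186² + 0.1943² + 0.2267² + 0.1012² = 0.067133 + 0.047786 + 0.037752 + 0.051393 + 0.010241 = 0.214305
Σp_2ᵢ² = 0.0676² + 0.3874² + 0.2207² + 0.3198² + 0.0045² = 0.004570 + 0.150079 + 0.048708 + 0.102272 + 0.000020 = 0.305649
O = 0.218037 / √(0.214305 × 0.305649) = 0.218037 / 0.2559338 = 0.8519
O = 0.8519 > 0.7 → Yes.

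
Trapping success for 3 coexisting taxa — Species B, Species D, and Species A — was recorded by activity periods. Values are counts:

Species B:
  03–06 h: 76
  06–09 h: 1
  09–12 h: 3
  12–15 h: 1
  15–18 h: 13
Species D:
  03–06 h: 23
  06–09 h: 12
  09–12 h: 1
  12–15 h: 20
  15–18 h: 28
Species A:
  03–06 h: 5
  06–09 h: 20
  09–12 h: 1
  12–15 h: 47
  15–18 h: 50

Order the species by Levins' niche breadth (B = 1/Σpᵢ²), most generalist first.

Proportions for Species B (n=94): 76/94=0.8085, 1/94=0.0106, 3/94=0.0319, 1/94=0.0106, 13/94=0.1383
Proportions for Species D (n=84): 23/84=0.2738, 12/84=0.1429, 1/84=0.0119, 20/84=0.2381, 28/84=0.3333
Proportions for Species A (n=123): 5/123=0.0407, 20/123=0.1626, 1/123=0.0081, 47/123=0.3821, 50/123=0.4065
Σp_Bᵢ² = 0.8085² + 0.0106² + 0.0319² + 0.0106² + 0.1383² = 0.653672 + 0.000112 + 0.001018 + 0.000112 + 0.019127 = 0.674041
B_B = 1 / 0.674041 = 1.4836
Σp_Dᵢ² = 0.2738² + 0.1429² + 0.0119² + 0.2381² + 0.3333² = 0.074966 + 0.020420 + 0.000142 + 0.056692 + 0.111089 = 0.263309
B_D = 1 / 0.263309 = 3.7978
Σp_Aᵢ² = 0.0407² + 0.1626² + 0.0081² + 0.3821² + 0.4065² = 0.001656 + 0.026439 + 0.000066 + 0.146000 + 0.165242 = 0.339403
B_A = 1 / 0.339403 = 2.9463
Ranking by B (broadest → narrowest): Species D (3.80) > Species A (2.95) > Species B (1.48)

Species D > Species A > Species B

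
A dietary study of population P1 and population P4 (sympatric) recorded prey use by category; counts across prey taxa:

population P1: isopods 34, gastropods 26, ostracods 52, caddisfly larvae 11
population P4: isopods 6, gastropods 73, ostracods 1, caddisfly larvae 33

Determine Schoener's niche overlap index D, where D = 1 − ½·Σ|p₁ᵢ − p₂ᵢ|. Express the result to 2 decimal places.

Proportions for population P1 (n=123): 34/123=0.2764, 26/123=0.2114, 52/123=0.4228, 11/123=0.0894
Proportions for population P4 (n=113): 6/113=0.0531, 73/113=0.6460, 1/113=0.0088, 33/113=0.2920
Σ|p₁ᵢ − p₂ᵢ| = 0.2233 + 0.4346 + 0.4140 + 0.2026 = 1.2745
D = 1 − ½ × 1.2745 = 1 − 0.63725 = 0.36275

0.36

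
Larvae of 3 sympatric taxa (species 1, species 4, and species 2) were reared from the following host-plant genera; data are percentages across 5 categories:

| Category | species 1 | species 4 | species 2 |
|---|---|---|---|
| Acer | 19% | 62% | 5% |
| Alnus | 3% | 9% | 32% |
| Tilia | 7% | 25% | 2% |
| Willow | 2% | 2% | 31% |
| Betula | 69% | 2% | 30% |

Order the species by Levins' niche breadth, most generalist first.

species 2 > species 4 > species 1

Convert percentages to proportions (divide by 100).
Σp_1ᵢ² = 0.19² + 0.03² + 0.07² + 0.02² + 0.69² = 0.0361 + 0.0009 + 0.0049 + 0.0004 + 0.4761 = 0.5184
B_1 = 1 / 0.5184 = 1.9290
Σp_4ᵢ² = 0.62² + 0.09² + 0.25² + 0.02² + 0.02² = 0.3844 + 0.0081 + 0.0625 + 0.0004 + 0.0004 = 0.4558
B_4 = 1 / 0.4558 = 2.1939
Σp_2ᵢ² = 0.05² + 0.32² + 0.02² + 0.31² + 0.30² = 0.0025 + 0.1024 + 0.0004 + 0.0961 + 0.0900 = 0.2914
B_2 = 1 / 0.2914 = 3.4317
Ranking by B (broadest → narrowest): species 2 (3.43) > species 4 (2.19) > species 1 (1.93)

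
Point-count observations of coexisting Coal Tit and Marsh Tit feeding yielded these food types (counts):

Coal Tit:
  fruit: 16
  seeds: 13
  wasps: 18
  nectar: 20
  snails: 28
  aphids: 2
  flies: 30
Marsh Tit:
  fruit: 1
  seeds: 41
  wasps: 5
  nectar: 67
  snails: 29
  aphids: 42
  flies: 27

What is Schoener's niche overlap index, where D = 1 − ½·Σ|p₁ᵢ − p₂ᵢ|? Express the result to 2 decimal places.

0.57

Proportions for Coal Tit (n=127): 16/127=0.1260, 13/127=0.1024, 18/127=0.1417, 20/127=0.1575, 28/127=0.2205, 2/127=0.0157, 30/127=0.2362
Proportions for Marsh Tit (n=212): 1/212=0.0047, 41/212=0.1934, 5/212=0.0236, 67/212=0.3160, 29/212=0.1368, 42/212=0.1981, 27/212=0.1274
Σ|p₁ᵢ − p₂ᵢ| = 0.1213 + 0.0910 + 0.1181 + 0.1585 + 0.0837 + 0.1824 + 0.1088 = 0.8638
D = 1 − ½ × 0.8638 = 1 − 0.43190 = 0.56810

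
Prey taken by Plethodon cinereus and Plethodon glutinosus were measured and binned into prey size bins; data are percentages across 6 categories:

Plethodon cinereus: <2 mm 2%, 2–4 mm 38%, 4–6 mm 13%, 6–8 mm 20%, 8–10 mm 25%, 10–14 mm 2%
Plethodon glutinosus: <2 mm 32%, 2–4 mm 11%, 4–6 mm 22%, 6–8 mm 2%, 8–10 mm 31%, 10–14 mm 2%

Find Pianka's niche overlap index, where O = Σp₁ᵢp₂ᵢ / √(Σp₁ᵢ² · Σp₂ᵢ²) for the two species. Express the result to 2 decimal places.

Convert percentages to proportions (divide by 100).
Σ p₁ᵢp₂ᵢ = 0.0064 + 0.0418 + 0.0286 + 0.0040 + 0.0775 + 0.0004 = 0.1587
Σp_1ᵢ² = 0.02² + 0.38² + 0.13² + 0.20² + 0.25² + 0.02² = 0.0004 + 0.1444 + 0.0169 + 0.0400 + 0.0625 + 0.0004 = 0.2646
Σp_2ᵢ² = 0.32² + 0.11² + 0.22² + 0.02² + 0.31² + 0.02² = 0.1024 + 0.0121 + 0.0484 + 0.0004 + 0.0961 + 0.0004 = 0.2598
O = 0.1587 / √(0.2646 × 0.2598) = 0.1587 / 0.26219 = 0.6053

0.61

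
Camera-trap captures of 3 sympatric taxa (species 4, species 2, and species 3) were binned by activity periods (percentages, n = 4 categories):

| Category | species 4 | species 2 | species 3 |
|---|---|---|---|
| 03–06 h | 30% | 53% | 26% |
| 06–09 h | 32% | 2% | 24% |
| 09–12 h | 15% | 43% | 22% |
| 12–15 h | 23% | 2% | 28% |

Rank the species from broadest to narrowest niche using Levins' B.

species 3 > species 4 > species 2

Convert percentages to proportions (divide by 100).
Σp_4ᵢ² = 0.30² + 0.32² + 0.15² + 0.23² = 0.0900 + 0.1024 + 0.0225 + 0.0529 = 0.2678
B_4 = 1 / 0.2678 = 3.7341
Σp_2ᵢ² = 0.53² + 0.02² + 0.43² + 0.02² = 0.2809 + 0.0004 + 0.1849 + 0.0004 = 0.4666
B_2 = 1 / 0.4666 = 2.1432
Σp_3ᵢ² = 0.26² + 0.24² + 0.22² + 0.28² = 0.0676 + 0.0576 + 0.0484 + 0.0784 = 0.2520
B_3 = 1 / 0.2520 = 3.9683
Ranking by B (broadest → narrowest): species 3 (3.97) > species 4 (3.73) > species 2 (2.14)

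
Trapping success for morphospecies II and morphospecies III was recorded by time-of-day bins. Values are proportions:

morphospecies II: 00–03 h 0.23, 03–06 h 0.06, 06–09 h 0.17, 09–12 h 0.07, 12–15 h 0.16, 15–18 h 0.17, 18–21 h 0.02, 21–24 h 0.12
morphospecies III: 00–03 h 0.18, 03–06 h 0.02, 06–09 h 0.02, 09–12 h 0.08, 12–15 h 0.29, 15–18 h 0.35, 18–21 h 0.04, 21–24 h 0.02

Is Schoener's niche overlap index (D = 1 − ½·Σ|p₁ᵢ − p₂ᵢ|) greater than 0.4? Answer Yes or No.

Σ|p₁ᵢ − p₂ᵢ| = 0.05 + 0.04 + 0.15 + 0.01 + 0.13 + 0.18 + 0.02 + 0.10 = 0.68
D = 1 − ½ × 0.68 = 1 − 0.340 = 0.6600
D = 0.6600 > 0.4 → Yes.

Yes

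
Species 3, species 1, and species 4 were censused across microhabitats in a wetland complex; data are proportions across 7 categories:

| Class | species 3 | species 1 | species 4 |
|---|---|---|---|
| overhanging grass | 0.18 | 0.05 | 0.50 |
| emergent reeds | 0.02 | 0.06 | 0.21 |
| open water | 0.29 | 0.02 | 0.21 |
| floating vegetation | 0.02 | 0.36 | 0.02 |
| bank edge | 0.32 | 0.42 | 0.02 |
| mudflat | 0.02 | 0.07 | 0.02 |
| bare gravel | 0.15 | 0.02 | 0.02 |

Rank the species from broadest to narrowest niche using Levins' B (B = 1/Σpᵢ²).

species 3 > species 1 > species 4

Σp_3ᵢ² = 0.18² + 0.02² + 0.29² + 0.02² + 0.32² + 0.02² + 0.15² = 0.0324 + 0.0004 + 0.0841 + 0.0004 + 0.1024 + 0.0004 + 0.0225 = 0.2426
B_3 = 1 / 0.2426 = 4.1220
Σp_1ᵢ² = 0.05² + 0.06² + 0.02² + 0.36² + 0.42² + 0.07² + 0.02² = 0.0025 + 0.0036 + 0.0004 + 0.1296 + 0.1764 + 0.0049 + 0.0004 = 0.3178
B_1 = 1 / 0.3178 = 3.1466
Σp_4ᵢ² = 0.50² + 0.21² + 0.21² + 0.02² + 0.02² + 0.02² + 0.02² = 0.2500 + 0.0441 + 0.0441 + 0.0004 + 0.0004 + 0.0004 + 0.0004 = 0.3398
B_4 = 1 / 0.3398 = 2.9429
Ranking by B (broadest → narrowest): species 3 (4.12) > species 1 (3.15) > species 4 (2.94)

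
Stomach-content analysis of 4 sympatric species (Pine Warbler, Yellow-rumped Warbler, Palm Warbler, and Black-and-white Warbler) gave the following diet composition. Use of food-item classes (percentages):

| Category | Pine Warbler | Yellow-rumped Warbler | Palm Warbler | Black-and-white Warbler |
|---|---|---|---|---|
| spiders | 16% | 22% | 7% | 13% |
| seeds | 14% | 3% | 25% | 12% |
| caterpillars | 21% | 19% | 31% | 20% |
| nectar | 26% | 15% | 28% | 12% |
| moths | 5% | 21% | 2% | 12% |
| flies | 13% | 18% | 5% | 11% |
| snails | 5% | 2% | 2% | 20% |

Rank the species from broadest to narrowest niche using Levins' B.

Convert percentages to proportions (divide by 100).
Σp_Pineᵢ² = 0.16² + 0.14² + 0.21² + 0.26² + 0.05² + 0.13² + 0.05² = 0.0256 + 0.0196 + 0.0441 + 0.0676 + 0.0025 + 0.0169 + 0.0025 = 0.1788
B_Pine = 1 / 0.1788 = 5.5928
Σp_Yellᵢ² = 0.22² + 0.03² + 0.19² + 0.15² + 0.21² + 0.18² + 0.02² = 0.0484 + 0.0009 + 0.0361 + 0.0225 + 0.0441 + 0.0324 + 0.0004 = 0.1848
B_Yell = 1 / 0.1848 = 5.4113
Σp_Palmᵢ² = 0.07² + 0.25² + 0.31² + 0.28² + 0.02² + 0.05² + 0.02² = 0.0049 + 0.0625 + 0.0961 + 0.0784 + 0.0004 + 0.0025 + 0.0004 = 0.2452
B_Palm = 1 / 0.2452 = 4.0783
Σp_Blacᵢ² = 0.13² + 0.12² + 0.20² + 0.12² + 0.12² + 0.11² + 0.20² = 0.0169 + 0.0144 + 0.0400 + 0.0144 + 0.0144 + 0.0121 + 0.0400 = 0.1522
B_Blac = 1 / 0.1522 = 6.5703
Ranking by B (broadest → narrowest): Black-and-white Warbler (6.57) > Pine Warbler (5.59) > Yellow-rumped Warbler (5.41) > Palm Warbler (4.08)

Black-and-white Warbler > Pine Warbler > Yellow-rumped Warbler > Palm Warbler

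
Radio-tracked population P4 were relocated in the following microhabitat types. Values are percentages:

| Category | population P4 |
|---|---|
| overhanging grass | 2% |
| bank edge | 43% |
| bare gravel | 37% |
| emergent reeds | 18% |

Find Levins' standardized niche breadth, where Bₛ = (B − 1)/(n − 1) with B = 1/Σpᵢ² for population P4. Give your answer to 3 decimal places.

Convert percentages to proportions (divide by 100).
Σpᵢ² = 0.02² + 0.43² + 0.37² + 0.18² = 0.0004 + 0.1849 + 0.1369 + 0.0324 = 0.3546
B = 1 / 0.3546 = 2.82008
Bₛ = (B − 1)/(n − 1) = (2.82008 − 1)/(4 − 1) = 1.82008/3 = 0.60669

0.607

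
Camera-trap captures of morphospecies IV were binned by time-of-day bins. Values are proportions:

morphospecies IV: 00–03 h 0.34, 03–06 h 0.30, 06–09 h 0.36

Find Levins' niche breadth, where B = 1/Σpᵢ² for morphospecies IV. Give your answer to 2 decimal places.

Σpᵢ² = 0.34² + 0.30² + 0.36² = 0.1156 + 0.0900 + 0.1296 = 0.3352
B = 1 / 0.3352 = 2.9833

2.98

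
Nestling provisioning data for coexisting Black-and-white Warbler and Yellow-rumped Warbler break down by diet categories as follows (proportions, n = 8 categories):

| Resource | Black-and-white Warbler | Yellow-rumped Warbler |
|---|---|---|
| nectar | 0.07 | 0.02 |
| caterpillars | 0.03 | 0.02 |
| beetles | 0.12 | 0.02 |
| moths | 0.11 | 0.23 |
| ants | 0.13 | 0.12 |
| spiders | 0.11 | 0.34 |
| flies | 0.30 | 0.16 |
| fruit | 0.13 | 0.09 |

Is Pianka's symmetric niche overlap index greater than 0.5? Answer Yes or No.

Yes

Σ p₁ᵢp₂ᵢ = 0.0014 + 0.0006 + 0.0024 + 0.0253 + 0.0156 + 0.0374 + 0.0480 + 0.0117 = 0.1424
Σp_1ᵢ² = 0.07² + 0.03² + 0.12² + 0.11² + 0.13² + 0.11² + 0.30² + 0.13² = 0.0049 + 0.0009 + 0.0144 + 0.0121 + 0.0169 + 0.0121 + 0.0900 + 0.0169 = 0.1682
Σp_2ᵢ² = 0.02² + 0.02² + 0.02² + 0.23² + 0.12² + 0.34² + 0.16² + 0.09² = 0.0004 + 0.0004 + 0.0004 + 0.0529 + 0.0144 + 0.1156 + 0.0256 + 0.0081 = 0.2178
O = 0.1424 / √(0.1682 × 0.2178) = 0.1424 / 0.19140 = 0.7440
O = 0.7440 > 0.5 → Yes.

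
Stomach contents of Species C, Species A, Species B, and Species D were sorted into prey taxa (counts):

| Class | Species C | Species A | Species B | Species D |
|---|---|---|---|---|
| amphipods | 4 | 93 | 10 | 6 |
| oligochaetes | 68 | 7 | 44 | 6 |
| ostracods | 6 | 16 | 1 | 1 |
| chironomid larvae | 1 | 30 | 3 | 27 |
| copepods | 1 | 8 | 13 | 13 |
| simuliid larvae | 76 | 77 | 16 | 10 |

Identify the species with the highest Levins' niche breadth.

Proportions for Species C (n=156): 4/156=0.0256, 68/156=0.4359, 6/156=0.0385, 1/156=0.0064, 1/156=0.0064, 76/156=0.4872
Proportions for Species A (n=231): 93/231=0.4026, 7/231=0.0303, 16/231=0.0693, 30/231=0.1299, 8/231=0.0346, 77/231=0.3333
Proportions for Species B (n=87): 10/87=0.1149, 44/87=0.5057, 1/87=0.0115, 3/87=0.0345, 13/87=0.1494, 16/87=0.1839
Proportions for Species D (n=63): 6/63=0.0952, 6/63=0.0952, 1/63=0.0159, 27/63=0.4286, 13/63=0.2063, 10/63=0.1587
Σp_Cᵢ² = 0.0256² + 0.4359² + 0.0385² + 0.0064² + 0.0064² + 0.4872² = 0.000655 + 0.190009 + 0.001482 + 0.000041 + 0.000041 + 0.237364 = 0.429592
B_C = 1 / 0.429592 = 2.3278
Σp_Aᵢ² = 0.4026² + 0.0303² + 0.0693² + 0.1299² + 0.0346² + 0.3333² = 0.162087 + 0.000918 + 0.004802 + 0.016874 + 0.001197 + 0.111089 = 0.296967
B_A = 1 / 0.296967 = 3.3674
Σp_Bᵢ² = 0.1149² + 0.5057² + 0.0115² + 0.0345² + 0.1494² + 0.1839² = 0.013202 + 0.255732 + 0.000132 + 0.001190 + 0.022320 + 0.033819 = 0.326395
B_B = 1 / 0.326395 = 3.0638
Σp_Dᵢ² = 0.0952² + 0.0952² + 0.0159² + 0.4286² + 0.2063² + 0.1587² = 0.009063 + 0.009063 + 0.000253 + 0.183698 + 0.042560 + 0.025186 = 0.269823
B_D = 1 / 0.269823 = 3.7061
Highest B → broadest niche (most generalist): Species D (B = 3.71).

Species D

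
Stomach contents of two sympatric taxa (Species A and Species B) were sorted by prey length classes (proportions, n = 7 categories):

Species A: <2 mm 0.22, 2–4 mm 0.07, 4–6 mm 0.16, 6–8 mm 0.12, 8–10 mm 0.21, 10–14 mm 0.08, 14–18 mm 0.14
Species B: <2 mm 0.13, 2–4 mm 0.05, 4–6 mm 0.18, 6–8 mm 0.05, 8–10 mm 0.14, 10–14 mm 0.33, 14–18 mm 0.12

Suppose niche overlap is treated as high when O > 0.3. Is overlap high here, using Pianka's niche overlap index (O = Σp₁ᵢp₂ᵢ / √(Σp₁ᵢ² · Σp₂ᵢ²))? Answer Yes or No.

Yes

Σ p₁ᵢp₂ᵢ = 0.0286 + 0.0035 + 0.0288 + 0.0060 + 0.0294 + 0.0264 + 0.0168 = 0.1395
Σp_1ᵢ² = 0.22² + 0.07² + 0.16² + 0.12² + 0.21² + 0.08² + 0.14² = 0.0484 + 0.0049 + 0.0256 + 0.0144 + 0.0441 + 0.0064 + 0.0196 = 0.1634
Σp_2ᵢ² = 0.13² + 0.05² + 0.18² + 0.05² + 0.14² + 0.33² + 0.12² = 0.0169 + 0.0025 + 0.0324 + 0.0025 + 0.0196 + 0.1089 + 0.0144 = 0.1972
O = 0.1395 / √(0.1634 × 0.1972) = 0.1395 / 0.17951 = 0.7771
O = 0.7771 > 0.3 → Yes.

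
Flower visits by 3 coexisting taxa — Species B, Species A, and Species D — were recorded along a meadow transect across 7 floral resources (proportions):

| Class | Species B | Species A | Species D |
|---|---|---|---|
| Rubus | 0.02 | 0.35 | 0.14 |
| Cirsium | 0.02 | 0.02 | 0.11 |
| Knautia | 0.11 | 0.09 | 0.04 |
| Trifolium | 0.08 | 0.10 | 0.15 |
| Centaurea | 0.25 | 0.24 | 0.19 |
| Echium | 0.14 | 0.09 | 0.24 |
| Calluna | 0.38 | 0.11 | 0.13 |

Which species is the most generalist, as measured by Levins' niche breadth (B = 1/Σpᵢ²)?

Species D

Σp_Bᵢ² = 0.02² + 0.02² + 0.11² + 0.08² + 0.25² + 0.14² + 0.38² = 0.0004 + 0.0004 + 0.0121 + 0.0064 + 0.0625 + 0.0196 + 0.1444 = 0.2458
B_B = 1 / 0.2458 = 4.0683
Σp_Aᵢ² = 0.35² + 0.02² + 0.09² + 0.10² + 0.24² + 0.09² + 0.11² = 0.1225 + 0.0004 + 0.0081 + 0.0100 + 0.0576 + 0.0081 + 0.0121 = 0.2188
B_A = 1 / 0.2188 = 4.5704
Σp_Dᵢ² = 0.14² + 0.11² + 0.04² + 0.15² + 0.19² + 0.24² + 0.13² = 0.0196 + 0.0121 + 0.0016 + 0.0225 + 0.0361 + 0.0576 + 0.0169 = 0.1664
B_D = 1 / 0.1664 = 6.0096
Highest B → broadest niche (most generalist): Species D (B = 6.01).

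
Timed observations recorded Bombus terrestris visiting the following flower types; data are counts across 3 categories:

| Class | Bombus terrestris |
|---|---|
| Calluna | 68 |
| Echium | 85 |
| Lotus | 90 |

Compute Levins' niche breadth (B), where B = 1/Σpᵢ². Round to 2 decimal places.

2.96

Proportions for Bombus terrestris (n=243): 68/243=0.2798, 85/243=0.3498, 90/243=0.3704
Σpᵢ² = 0.2798² + 0.3498² + 0.3704² = 0.078288 + 0.122360 + 0.137196 = 0.337844
B = 1 / 0.337844 = 2.9599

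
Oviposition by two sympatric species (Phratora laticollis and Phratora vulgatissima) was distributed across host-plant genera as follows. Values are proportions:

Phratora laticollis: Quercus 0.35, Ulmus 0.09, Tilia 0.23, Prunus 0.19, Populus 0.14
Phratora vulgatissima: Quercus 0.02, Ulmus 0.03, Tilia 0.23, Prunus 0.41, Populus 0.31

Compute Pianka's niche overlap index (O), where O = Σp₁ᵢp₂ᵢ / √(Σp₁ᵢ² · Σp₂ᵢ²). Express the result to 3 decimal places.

Σ p₁ᵢp₂ᵢ = 0.0070 + 0.0027 + 0.0529 + 0.0779 + 0.0434 = 0.1839
Σp_1ᵢ² = 0.35² + 0.09² + 0.23² + 0.19² + 0.14² = 0.1225 + 0.0081 + 0.0529 + 0.0361 + 0.0196 = 0.2392
Σp_2ᵢ² = 0.02² + 0.03² + 0.23² + 0.41² + 0.31² = 0.0004 + 0.0009 + 0.0529 + 0.1681 + 0.0961 = 0.3184
O = 0.1839 / √(0.2392 × 0.3184) = 0.1839 / 0.275973 = 0.66637

0.666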